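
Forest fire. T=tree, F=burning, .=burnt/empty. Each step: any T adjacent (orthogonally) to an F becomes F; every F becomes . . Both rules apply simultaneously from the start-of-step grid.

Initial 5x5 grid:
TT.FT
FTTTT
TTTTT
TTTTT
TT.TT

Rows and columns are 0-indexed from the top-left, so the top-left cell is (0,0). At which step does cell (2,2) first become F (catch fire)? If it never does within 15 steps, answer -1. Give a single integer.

Step 1: cell (2,2)='T' (+5 fires, +2 burnt)
Step 2: cell (2,2)='T' (+6 fires, +5 burnt)
Step 3: cell (2,2)='F' (+5 fires, +6 burnt)
  -> target ignites at step 3
Step 4: cell (2,2)='.' (+4 fires, +5 burnt)
Step 5: cell (2,2)='.' (+1 fires, +4 burnt)
Step 6: cell (2,2)='.' (+0 fires, +1 burnt)
  fire out at step 6

3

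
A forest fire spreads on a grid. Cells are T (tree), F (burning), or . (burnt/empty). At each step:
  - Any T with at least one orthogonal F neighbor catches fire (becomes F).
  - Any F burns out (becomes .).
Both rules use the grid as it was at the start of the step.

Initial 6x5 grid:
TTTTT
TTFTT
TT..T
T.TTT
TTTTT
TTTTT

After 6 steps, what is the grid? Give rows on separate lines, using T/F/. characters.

Step 1: 3 trees catch fire, 1 burn out
  TTFTT
  TF.FT
  TT..T
  T.TTT
  TTTTT
  TTTTT
Step 2: 5 trees catch fire, 3 burn out
  TF.FT
  F...F
  TF..T
  T.TTT
  TTTTT
  TTTTT
Step 3: 4 trees catch fire, 5 burn out
  F...F
  .....
  F...F
  T.TTT
  TTTTT
  TTTTT
Step 4: 2 trees catch fire, 4 burn out
  .....
  .....
  .....
  F.TTF
  TTTTT
  TTTTT
Step 5: 3 trees catch fire, 2 burn out
  .....
  .....
  .....
  ..TF.
  FTTTF
  TTTTT
Step 6: 5 trees catch fire, 3 burn out
  .....
  .....
  .....
  ..F..
  .FTF.
  FTTTF

.....
.....
.....
..F..
.FTF.
FTTTF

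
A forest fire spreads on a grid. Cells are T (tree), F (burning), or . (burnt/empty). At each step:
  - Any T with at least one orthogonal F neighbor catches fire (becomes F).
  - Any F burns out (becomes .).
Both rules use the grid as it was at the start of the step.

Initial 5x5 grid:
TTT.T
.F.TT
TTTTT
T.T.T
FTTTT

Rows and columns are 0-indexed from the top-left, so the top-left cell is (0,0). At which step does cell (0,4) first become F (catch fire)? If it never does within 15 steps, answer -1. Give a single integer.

Step 1: cell (0,4)='T' (+4 fires, +2 burnt)
Step 2: cell (0,4)='T' (+5 fires, +4 burnt)
Step 3: cell (0,4)='T' (+3 fires, +5 burnt)
Step 4: cell (0,4)='T' (+3 fires, +3 burnt)
Step 5: cell (0,4)='T' (+2 fires, +3 burnt)
Step 6: cell (0,4)='F' (+1 fires, +2 burnt)
  -> target ignites at step 6
Step 7: cell (0,4)='.' (+0 fires, +1 burnt)
  fire out at step 7

6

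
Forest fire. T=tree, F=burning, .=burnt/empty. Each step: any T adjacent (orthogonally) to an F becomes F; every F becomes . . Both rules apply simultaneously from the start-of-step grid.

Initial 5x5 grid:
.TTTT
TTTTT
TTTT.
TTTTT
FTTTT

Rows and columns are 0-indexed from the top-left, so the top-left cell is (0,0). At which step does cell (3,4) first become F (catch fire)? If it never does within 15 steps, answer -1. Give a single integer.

Step 1: cell (3,4)='T' (+2 fires, +1 burnt)
Step 2: cell (3,4)='T' (+3 fires, +2 burnt)
Step 3: cell (3,4)='T' (+4 fires, +3 burnt)
Step 4: cell (3,4)='T' (+4 fires, +4 burnt)
Step 5: cell (3,4)='F' (+4 fires, +4 burnt)
  -> target ignites at step 5
Step 6: cell (3,4)='.' (+2 fires, +4 burnt)
Step 7: cell (3,4)='.' (+2 fires, +2 burnt)
Step 8: cell (3,4)='.' (+1 fires, +2 burnt)
Step 9: cell (3,4)='.' (+0 fires, +1 burnt)
  fire out at step 9

5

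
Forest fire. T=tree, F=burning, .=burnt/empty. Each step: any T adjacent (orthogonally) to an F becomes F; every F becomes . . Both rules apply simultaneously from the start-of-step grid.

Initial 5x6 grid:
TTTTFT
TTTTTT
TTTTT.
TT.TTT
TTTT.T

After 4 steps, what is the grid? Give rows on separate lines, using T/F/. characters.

Step 1: 3 trees catch fire, 1 burn out
  TTTF.F
  TTTTFT
  TTTTT.
  TT.TTT
  TTTT.T
Step 2: 4 trees catch fire, 3 burn out
  TTF...
  TTTF.F
  TTTTF.
  TT.TTT
  TTTT.T
Step 3: 4 trees catch fire, 4 burn out
  TF....
  TTF...
  TTTF..
  TT.TFT
  TTTT.T
Step 4: 5 trees catch fire, 4 burn out
  F.....
  TF....
  TTF...
  TT.F.F
  TTTT.T

F.....
TF....
TTF...
TT.F.F
TTTT.T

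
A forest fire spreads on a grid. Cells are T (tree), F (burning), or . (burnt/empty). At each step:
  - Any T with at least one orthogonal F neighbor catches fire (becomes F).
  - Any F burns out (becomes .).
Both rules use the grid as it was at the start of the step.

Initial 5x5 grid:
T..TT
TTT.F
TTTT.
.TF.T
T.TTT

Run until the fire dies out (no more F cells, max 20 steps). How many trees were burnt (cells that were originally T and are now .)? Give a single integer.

Answer: 15

Derivation:
Step 1: +4 fires, +2 burnt (F count now 4)
Step 2: +5 fires, +4 burnt (F count now 5)
Step 3: +3 fires, +5 burnt (F count now 3)
Step 4: +2 fires, +3 burnt (F count now 2)
Step 5: +1 fires, +2 burnt (F count now 1)
Step 6: +0 fires, +1 burnt (F count now 0)
Fire out after step 6
Initially T: 16, now '.': 24
Total burnt (originally-T cells now '.'): 15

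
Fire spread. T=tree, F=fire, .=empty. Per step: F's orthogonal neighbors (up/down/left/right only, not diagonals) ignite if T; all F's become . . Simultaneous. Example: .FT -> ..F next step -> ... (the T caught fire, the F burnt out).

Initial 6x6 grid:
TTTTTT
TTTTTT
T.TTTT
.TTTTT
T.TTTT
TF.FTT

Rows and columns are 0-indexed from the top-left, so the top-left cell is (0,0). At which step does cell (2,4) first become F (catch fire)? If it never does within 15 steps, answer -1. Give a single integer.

Step 1: cell (2,4)='T' (+3 fires, +2 burnt)
Step 2: cell (2,4)='T' (+5 fires, +3 burnt)
Step 3: cell (2,4)='T' (+4 fires, +5 burnt)
Step 4: cell (2,4)='F' (+5 fires, +4 burnt)
  -> target ignites at step 4
Step 5: cell (2,4)='.' (+4 fires, +5 burnt)
Step 6: cell (2,4)='.' (+4 fires, +4 burnt)
Step 7: cell (2,4)='.' (+3 fires, +4 burnt)
Step 8: cell (2,4)='.' (+2 fires, +3 burnt)
Step 9: cell (2,4)='.' (+0 fires, +2 burnt)
  fire out at step 9

4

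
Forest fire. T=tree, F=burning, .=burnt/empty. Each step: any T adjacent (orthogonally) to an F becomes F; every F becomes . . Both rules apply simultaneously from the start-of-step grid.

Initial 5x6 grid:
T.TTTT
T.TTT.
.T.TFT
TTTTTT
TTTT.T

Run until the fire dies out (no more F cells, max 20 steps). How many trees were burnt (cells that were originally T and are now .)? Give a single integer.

Step 1: +4 fires, +1 burnt (F count now 4)
Step 2: +4 fires, +4 burnt (F count now 4)
Step 3: +6 fires, +4 burnt (F count now 6)
Step 4: +3 fires, +6 burnt (F count now 3)
Step 5: +3 fires, +3 burnt (F count now 3)
Step 6: +1 fires, +3 burnt (F count now 1)
Step 7: +0 fires, +1 burnt (F count now 0)
Fire out after step 7
Initially T: 23, now '.': 28
Total burnt (originally-T cells now '.'): 21

Answer: 21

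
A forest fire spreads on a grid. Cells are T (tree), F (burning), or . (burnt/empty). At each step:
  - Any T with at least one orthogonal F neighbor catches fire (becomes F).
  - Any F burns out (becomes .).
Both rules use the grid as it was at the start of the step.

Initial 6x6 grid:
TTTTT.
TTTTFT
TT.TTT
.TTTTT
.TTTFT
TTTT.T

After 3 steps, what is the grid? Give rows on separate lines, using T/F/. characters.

Step 1: 7 trees catch fire, 2 burn out
  TTTTF.
  TTTF.F
  TT.TFT
  .TTTFT
  .TTF.F
  TTTT.T
Step 2: 9 trees catch fire, 7 burn out
  TTTF..
  TTF...
  TT.F.F
  .TTF.F
  .TF...
  TTTF.F
Step 3: 5 trees catch fire, 9 burn out
  TTF...
  TF....
  TT....
  .TF...
  .F....
  TTF...

TTF...
TF....
TT....
.TF...
.F....
TTF...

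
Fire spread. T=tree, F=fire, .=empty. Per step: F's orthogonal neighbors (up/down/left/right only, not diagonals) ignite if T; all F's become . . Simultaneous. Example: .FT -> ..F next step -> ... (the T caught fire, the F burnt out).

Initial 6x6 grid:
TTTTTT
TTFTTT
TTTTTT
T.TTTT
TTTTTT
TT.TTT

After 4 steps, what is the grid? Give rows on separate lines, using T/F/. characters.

Step 1: 4 trees catch fire, 1 burn out
  TTFTTT
  TF.FTT
  TTFTTT
  T.TTTT
  TTTTTT
  TT.TTT
Step 2: 7 trees catch fire, 4 burn out
  TF.FTT
  F...FT
  TF.FTT
  T.FTTT
  TTTTTT
  TT.TTT
Step 3: 7 trees catch fire, 7 burn out
  F...FT
  .....F
  F...FT
  T..FTT
  TTFTTT
  TT.TTT
Step 4: 6 trees catch fire, 7 burn out
  .....F
  ......
  .....F
  F...FT
  TF.FTT
  TT.TTT

.....F
......
.....F
F...FT
TF.FTT
TT.TTT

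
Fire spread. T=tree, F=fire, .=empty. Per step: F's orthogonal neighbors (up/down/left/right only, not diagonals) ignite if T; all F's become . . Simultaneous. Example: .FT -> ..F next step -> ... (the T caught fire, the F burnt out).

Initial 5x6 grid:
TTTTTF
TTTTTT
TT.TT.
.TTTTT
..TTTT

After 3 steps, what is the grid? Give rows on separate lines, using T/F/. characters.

Step 1: 2 trees catch fire, 1 burn out
  TTTTF.
  TTTTTF
  TT.TT.
  .TTTTT
  ..TTTT
Step 2: 2 trees catch fire, 2 burn out
  TTTF..
  TTTTF.
  TT.TT.
  .TTTTT
  ..TTTT
Step 3: 3 trees catch fire, 2 burn out
  TTF...
  TTTF..
  TT.TF.
  .TTTTT
  ..TTTT

TTF...
TTTF..
TT.TF.
.TTTTT
..TTTT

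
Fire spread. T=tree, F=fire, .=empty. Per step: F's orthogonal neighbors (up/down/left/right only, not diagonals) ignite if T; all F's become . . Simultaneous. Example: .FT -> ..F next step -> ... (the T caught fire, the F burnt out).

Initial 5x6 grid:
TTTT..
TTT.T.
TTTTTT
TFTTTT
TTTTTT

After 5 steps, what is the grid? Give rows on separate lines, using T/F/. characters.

Step 1: 4 trees catch fire, 1 burn out
  TTTT..
  TTT.T.
  TFTTTT
  F.FTTT
  TFTTTT
Step 2: 6 trees catch fire, 4 burn out
  TTTT..
  TFT.T.
  F.FTTT
  ...FTT
  F.FTTT
Step 3: 6 trees catch fire, 6 burn out
  TFTT..
  F.F.T.
  ...FTT
  ....FT
  ...FTT
Step 4: 5 trees catch fire, 6 burn out
  F.FT..
  ....T.
  ....FT
  .....F
  ....FT
Step 5: 4 trees catch fire, 5 burn out
  ...F..
  ....F.
  .....F
  ......
  .....F

...F..
....F.
.....F
......
.....F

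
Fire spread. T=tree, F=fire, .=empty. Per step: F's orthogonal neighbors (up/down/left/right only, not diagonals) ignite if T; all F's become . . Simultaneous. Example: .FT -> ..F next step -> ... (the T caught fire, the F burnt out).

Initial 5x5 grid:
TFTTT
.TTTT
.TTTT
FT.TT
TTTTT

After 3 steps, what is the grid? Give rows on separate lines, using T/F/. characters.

Step 1: 5 trees catch fire, 2 burn out
  F.FTT
  .FTTT
  .TTTT
  .F.TT
  FTTTT
Step 2: 4 trees catch fire, 5 burn out
  ...FT
  ..FTT
  .FTTT
  ...TT
  .FTTT
Step 3: 4 trees catch fire, 4 burn out
  ....F
  ...FT
  ..FTT
  ...TT
  ..FTT

....F
...FT
..FTT
...TT
..FTT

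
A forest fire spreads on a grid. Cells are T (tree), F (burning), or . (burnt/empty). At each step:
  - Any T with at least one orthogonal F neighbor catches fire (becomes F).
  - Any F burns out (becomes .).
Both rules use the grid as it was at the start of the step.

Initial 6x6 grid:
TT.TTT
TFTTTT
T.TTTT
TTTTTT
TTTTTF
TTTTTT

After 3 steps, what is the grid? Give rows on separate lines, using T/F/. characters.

Step 1: 6 trees catch fire, 2 burn out
  TF.TTT
  F.FTTT
  T.TTTT
  TTTTTF
  TTTTF.
  TTTTTF
Step 2: 8 trees catch fire, 6 burn out
  F..TTT
  ...FTT
  F.FTTF
  TTTTF.
  TTTF..
  TTTTF.
Step 3: 10 trees catch fire, 8 burn out
  ...FTT
  ....FF
  ...FF.
  FTFF..
  TTF...
  TTTF..

...FTT
....FF
...FF.
FTFF..
TTF...
TTTF..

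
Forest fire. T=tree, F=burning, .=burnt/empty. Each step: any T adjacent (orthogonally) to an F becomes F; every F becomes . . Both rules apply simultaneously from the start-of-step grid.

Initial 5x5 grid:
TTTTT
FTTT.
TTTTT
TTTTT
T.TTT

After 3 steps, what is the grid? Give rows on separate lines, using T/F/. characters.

Step 1: 3 trees catch fire, 1 burn out
  FTTTT
  .FTT.
  FTTTT
  TTTTT
  T.TTT
Step 2: 4 trees catch fire, 3 burn out
  .FTTT
  ..FT.
  .FTTT
  FTTTT
  T.TTT
Step 3: 5 trees catch fire, 4 burn out
  ..FTT
  ...F.
  ..FTT
  .FTTT
  F.TTT

..FTT
...F.
..FTT
.FTTT
F.TTT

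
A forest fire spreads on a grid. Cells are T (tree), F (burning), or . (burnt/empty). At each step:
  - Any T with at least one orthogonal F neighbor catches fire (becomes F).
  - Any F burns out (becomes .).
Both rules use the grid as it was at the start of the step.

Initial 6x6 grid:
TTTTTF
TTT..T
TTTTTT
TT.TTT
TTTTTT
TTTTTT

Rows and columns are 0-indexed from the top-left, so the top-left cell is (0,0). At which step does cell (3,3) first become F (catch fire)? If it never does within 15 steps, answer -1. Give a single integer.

Step 1: cell (3,3)='T' (+2 fires, +1 burnt)
Step 2: cell (3,3)='T' (+2 fires, +2 burnt)
Step 3: cell (3,3)='T' (+3 fires, +2 burnt)
Step 4: cell (3,3)='T' (+5 fires, +3 burnt)
Step 5: cell (3,3)='F' (+6 fires, +5 burnt)
  -> target ignites at step 5
Step 6: cell (3,3)='.' (+4 fires, +6 burnt)
Step 7: cell (3,3)='.' (+4 fires, +4 burnt)
Step 8: cell (3,3)='.' (+3 fires, +4 burnt)
Step 9: cell (3,3)='.' (+2 fires, +3 burnt)
Step 10: cell (3,3)='.' (+1 fires, +2 burnt)
Step 11: cell (3,3)='.' (+0 fires, +1 burnt)
  fire out at step 11

5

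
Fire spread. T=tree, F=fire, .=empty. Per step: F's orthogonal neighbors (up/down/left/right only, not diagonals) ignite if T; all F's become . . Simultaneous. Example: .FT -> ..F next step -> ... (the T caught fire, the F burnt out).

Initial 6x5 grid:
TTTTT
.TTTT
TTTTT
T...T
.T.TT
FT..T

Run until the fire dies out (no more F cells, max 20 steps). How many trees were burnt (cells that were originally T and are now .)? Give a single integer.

Answer: 2

Derivation:
Step 1: +1 fires, +1 burnt (F count now 1)
Step 2: +1 fires, +1 burnt (F count now 1)
Step 3: +0 fires, +1 burnt (F count now 0)
Fire out after step 3
Initially T: 21, now '.': 11
Total burnt (originally-T cells now '.'): 2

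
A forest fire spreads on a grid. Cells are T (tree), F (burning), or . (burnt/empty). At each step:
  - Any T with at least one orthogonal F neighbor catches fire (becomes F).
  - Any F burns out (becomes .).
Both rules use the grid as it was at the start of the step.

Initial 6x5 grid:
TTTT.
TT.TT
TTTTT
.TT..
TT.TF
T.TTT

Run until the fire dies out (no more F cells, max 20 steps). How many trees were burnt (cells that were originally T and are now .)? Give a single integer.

Answer: 4

Derivation:
Step 1: +2 fires, +1 burnt (F count now 2)
Step 2: +1 fires, +2 burnt (F count now 1)
Step 3: +1 fires, +1 burnt (F count now 1)
Step 4: +0 fires, +1 burnt (F count now 0)
Fire out after step 4
Initially T: 22, now '.': 12
Total burnt (originally-T cells now '.'): 4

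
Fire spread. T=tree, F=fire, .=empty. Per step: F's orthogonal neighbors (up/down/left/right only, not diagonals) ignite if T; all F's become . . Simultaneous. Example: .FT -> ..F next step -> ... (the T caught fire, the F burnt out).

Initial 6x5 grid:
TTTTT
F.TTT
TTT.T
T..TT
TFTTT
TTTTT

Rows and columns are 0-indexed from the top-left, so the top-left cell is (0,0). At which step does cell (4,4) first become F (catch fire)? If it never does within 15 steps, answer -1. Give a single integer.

Step 1: cell (4,4)='T' (+5 fires, +2 burnt)
Step 2: cell (4,4)='T' (+6 fires, +5 burnt)
Step 3: cell (4,4)='F' (+5 fires, +6 burnt)
  -> target ignites at step 3
Step 4: cell (4,4)='.' (+4 fires, +5 burnt)
Step 5: cell (4,4)='.' (+3 fires, +4 burnt)
Step 6: cell (4,4)='.' (+1 fires, +3 burnt)
Step 7: cell (4,4)='.' (+0 fires, +1 burnt)
  fire out at step 7

3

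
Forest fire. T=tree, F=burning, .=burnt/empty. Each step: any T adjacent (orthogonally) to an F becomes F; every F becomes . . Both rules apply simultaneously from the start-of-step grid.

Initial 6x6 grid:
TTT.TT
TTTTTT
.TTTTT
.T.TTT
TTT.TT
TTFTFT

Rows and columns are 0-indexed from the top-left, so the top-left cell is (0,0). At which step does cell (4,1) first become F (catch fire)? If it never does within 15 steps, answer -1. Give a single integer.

Step 1: cell (4,1)='T' (+5 fires, +2 burnt)
Step 2: cell (4,1)='F' (+4 fires, +5 burnt)
  -> target ignites at step 2
Step 3: cell (4,1)='.' (+5 fires, +4 burnt)
Step 4: cell (4,1)='.' (+4 fires, +5 burnt)
Step 5: cell (4,1)='.' (+5 fires, +4 burnt)
Step 6: cell (4,1)='.' (+4 fires, +5 burnt)
Step 7: cell (4,1)='.' (+2 fires, +4 burnt)
Step 8: cell (4,1)='.' (+0 fires, +2 burnt)
  fire out at step 8

2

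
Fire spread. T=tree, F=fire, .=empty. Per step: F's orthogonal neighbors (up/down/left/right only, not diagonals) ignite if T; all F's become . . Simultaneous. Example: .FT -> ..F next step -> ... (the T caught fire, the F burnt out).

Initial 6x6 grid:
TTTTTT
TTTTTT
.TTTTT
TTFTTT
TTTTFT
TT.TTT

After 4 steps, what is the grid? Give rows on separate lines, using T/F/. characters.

Step 1: 8 trees catch fire, 2 burn out
  TTTTTT
  TTTTTT
  .TFTTT
  TF.FFT
  TTFF.F
  TT.TFT
Step 2: 9 trees catch fire, 8 burn out
  TTTTTT
  TTFTTT
  .F.FFT
  F....F
  TF....
  TT.F.F
Step 3: 7 trees catch fire, 9 burn out
  TTFTTT
  TF.FFT
  .....F
  ......
  F.....
  TF....
Step 4: 6 trees catch fire, 7 burn out
  TF.FFT
  F....F
  ......
  ......
  ......
  F.....

TF.FFT
F....F
......
......
......
F.....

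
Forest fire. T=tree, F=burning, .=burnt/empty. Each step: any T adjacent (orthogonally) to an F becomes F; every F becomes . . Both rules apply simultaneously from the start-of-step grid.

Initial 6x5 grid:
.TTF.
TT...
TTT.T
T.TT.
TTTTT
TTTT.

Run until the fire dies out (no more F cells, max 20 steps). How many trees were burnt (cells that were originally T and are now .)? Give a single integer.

Step 1: +1 fires, +1 burnt (F count now 1)
Step 2: +1 fires, +1 burnt (F count now 1)
Step 3: +1 fires, +1 burnt (F count now 1)
Step 4: +2 fires, +1 burnt (F count now 2)
Step 5: +2 fires, +2 burnt (F count now 2)
Step 6: +2 fires, +2 burnt (F count now 2)
Step 7: +3 fires, +2 burnt (F count now 3)
Step 8: +4 fires, +3 burnt (F count now 4)
Step 9: +3 fires, +4 burnt (F count now 3)
Step 10: +0 fires, +3 burnt (F count now 0)
Fire out after step 10
Initially T: 20, now '.': 29
Total burnt (originally-T cells now '.'): 19

Answer: 19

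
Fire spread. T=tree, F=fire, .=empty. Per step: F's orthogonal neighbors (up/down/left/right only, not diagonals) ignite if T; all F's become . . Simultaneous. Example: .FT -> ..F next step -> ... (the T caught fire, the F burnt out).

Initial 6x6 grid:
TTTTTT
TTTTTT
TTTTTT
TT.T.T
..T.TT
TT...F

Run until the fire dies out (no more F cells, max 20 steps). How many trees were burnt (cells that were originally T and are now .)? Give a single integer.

Step 1: +1 fires, +1 burnt (F count now 1)
Step 2: +2 fires, +1 burnt (F count now 2)
Step 3: +1 fires, +2 burnt (F count now 1)
Step 4: +2 fires, +1 burnt (F count now 2)
Step 5: +3 fires, +2 burnt (F count now 3)
Step 6: +4 fires, +3 burnt (F count now 4)
Step 7: +3 fires, +4 burnt (F count now 3)
Step 8: +4 fires, +3 burnt (F count now 4)
Step 9: +3 fires, +4 burnt (F count now 3)
Step 10: +1 fires, +3 burnt (F count now 1)
Step 11: +0 fires, +1 burnt (F count now 0)
Fire out after step 11
Initially T: 27, now '.': 33
Total burnt (originally-T cells now '.'): 24

Answer: 24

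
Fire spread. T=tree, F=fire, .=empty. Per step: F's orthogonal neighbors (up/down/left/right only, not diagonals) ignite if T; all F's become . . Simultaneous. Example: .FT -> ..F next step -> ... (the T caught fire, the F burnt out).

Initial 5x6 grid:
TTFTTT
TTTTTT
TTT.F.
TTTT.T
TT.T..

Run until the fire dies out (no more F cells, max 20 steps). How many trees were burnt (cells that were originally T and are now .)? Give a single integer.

Step 1: +4 fires, +2 burnt (F count now 4)
Step 2: +6 fires, +4 burnt (F count now 6)
Step 3: +4 fires, +6 burnt (F count now 4)
Step 4: +3 fires, +4 burnt (F count now 3)
Step 5: +3 fires, +3 burnt (F count now 3)
Step 6: +1 fires, +3 burnt (F count now 1)
Step 7: +0 fires, +1 burnt (F count now 0)
Fire out after step 7
Initially T: 22, now '.': 29
Total burnt (originally-T cells now '.'): 21

Answer: 21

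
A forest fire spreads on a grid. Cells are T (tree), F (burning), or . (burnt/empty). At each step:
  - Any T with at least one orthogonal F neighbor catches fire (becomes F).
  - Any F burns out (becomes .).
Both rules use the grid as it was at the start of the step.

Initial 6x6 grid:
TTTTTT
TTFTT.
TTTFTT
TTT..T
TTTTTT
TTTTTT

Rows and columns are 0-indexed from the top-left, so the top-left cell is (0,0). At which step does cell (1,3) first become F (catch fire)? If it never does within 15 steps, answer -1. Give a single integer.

Step 1: cell (1,3)='F' (+5 fires, +2 burnt)
  -> target ignites at step 1
Step 2: cell (1,3)='.' (+7 fires, +5 burnt)
Step 3: cell (1,3)='.' (+6 fires, +7 burnt)
Step 4: cell (1,3)='.' (+6 fires, +6 burnt)
Step 5: cell (1,3)='.' (+5 fires, +6 burnt)
Step 6: cell (1,3)='.' (+2 fires, +5 burnt)
Step 7: cell (1,3)='.' (+0 fires, +2 burnt)
  fire out at step 7

1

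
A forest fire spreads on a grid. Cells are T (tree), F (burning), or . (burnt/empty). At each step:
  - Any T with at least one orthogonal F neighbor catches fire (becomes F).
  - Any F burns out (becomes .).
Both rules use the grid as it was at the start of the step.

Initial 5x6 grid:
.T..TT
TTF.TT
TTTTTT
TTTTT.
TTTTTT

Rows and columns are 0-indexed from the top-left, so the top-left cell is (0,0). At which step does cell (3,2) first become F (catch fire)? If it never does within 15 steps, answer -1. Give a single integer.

Step 1: cell (3,2)='T' (+2 fires, +1 burnt)
Step 2: cell (3,2)='F' (+5 fires, +2 burnt)
  -> target ignites at step 2
Step 3: cell (3,2)='.' (+5 fires, +5 burnt)
Step 4: cell (3,2)='.' (+6 fires, +5 burnt)
Step 5: cell (3,2)='.' (+4 fires, +6 burnt)
Step 6: cell (3,2)='.' (+2 fires, +4 burnt)
Step 7: cell (3,2)='.' (+0 fires, +2 burnt)
  fire out at step 7

2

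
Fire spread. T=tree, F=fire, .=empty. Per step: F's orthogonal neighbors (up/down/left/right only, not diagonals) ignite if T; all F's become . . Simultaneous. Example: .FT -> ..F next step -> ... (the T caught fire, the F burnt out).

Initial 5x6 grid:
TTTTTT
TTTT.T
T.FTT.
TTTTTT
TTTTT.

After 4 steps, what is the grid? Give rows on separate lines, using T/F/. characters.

Step 1: 3 trees catch fire, 1 burn out
  TTTTTT
  TTFT.T
  T..FT.
  TTFTTT
  TTTTT.
Step 2: 7 trees catch fire, 3 burn out
  TTFTTT
  TF.F.T
  T...F.
  TF.FTT
  TTFTT.
Step 3: 7 trees catch fire, 7 burn out
  TF.FTT
  F....T
  T.....
  F...FT
  TF.FT.
Step 4: 6 trees catch fire, 7 burn out
  F...FT
  .....T
  F.....
  .....F
  F...F.

F...FT
.....T
F.....
.....F
F...F.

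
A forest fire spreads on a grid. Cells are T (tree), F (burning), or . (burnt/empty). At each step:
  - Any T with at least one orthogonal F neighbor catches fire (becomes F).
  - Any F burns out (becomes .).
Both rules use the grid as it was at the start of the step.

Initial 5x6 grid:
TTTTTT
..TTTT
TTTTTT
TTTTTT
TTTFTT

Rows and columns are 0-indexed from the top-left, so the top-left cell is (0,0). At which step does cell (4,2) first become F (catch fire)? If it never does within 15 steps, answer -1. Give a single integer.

Step 1: cell (4,2)='F' (+3 fires, +1 burnt)
  -> target ignites at step 1
Step 2: cell (4,2)='.' (+5 fires, +3 burnt)
Step 3: cell (4,2)='.' (+6 fires, +5 burnt)
Step 4: cell (4,2)='.' (+6 fires, +6 burnt)
Step 5: cell (4,2)='.' (+4 fires, +6 burnt)
Step 6: cell (4,2)='.' (+2 fires, +4 burnt)
Step 7: cell (4,2)='.' (+1 fires, +2 burnt)
Step 8: cell (4,2)='.' (+0 fires, +1 burnt)
  fire out at step 8

1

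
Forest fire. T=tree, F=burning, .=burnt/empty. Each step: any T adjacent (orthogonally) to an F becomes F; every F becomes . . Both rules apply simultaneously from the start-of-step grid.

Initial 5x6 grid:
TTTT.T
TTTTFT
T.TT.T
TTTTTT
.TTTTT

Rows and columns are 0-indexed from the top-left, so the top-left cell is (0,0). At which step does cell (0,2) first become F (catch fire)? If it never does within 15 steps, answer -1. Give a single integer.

Step 1: cell (0,2)='T' (+2 fires, +1 burnt)
Step 2: cell (0,2)='T' (+5 fires, +2 burnt)
Step 3: cell (0,2)='F' (+5 fires, +5 burnt)
  -> target ignites at step 3
Step 4: cell (0,2)='.' (+6 fires, +5 burnt)
Step 5: cell (0,2)='.' (+5 fires, +6 burnt)
Step 6: cell (0,2)='.' (+2 fires, +5 burnt)
Step 7: cell (0,2)='.' (+0 fires, +2 burnt)
  fire out at step 7

3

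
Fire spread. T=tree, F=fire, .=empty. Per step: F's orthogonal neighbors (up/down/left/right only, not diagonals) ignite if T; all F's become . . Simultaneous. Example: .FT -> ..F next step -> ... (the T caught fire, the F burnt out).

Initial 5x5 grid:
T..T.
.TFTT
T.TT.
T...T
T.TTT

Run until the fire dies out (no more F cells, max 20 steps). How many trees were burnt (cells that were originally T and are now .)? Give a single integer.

Step 1: +3 fires, +1 burnt (F count now 3)
Step 2: +3 fires, +3 burnt (F count now 3)
Step 3: +0 fires, +3 burnt (F count now 0)
Fire out after step 3
Initially T: 14, now '.': 17
Total burnt (originally-T cells now '.'): 6

Answer: 6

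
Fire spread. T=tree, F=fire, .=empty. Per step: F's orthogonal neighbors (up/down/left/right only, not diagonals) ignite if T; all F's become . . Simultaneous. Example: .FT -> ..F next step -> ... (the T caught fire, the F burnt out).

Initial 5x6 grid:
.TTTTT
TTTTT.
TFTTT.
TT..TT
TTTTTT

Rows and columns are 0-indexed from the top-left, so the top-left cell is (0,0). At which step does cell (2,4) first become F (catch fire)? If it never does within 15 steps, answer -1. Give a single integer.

Step 1: cell (2,4)='T' (+4 fires, +1 burnt)
Step 2: cell (2,4)='T' (+6 fires, +4 burnt)
Step 3: cell (2,4)='F' (+5 fires, +6 burnt)
  -> target ignites at step 3
Step 4: cell (2,4)='.' (+4 fires, +5 burnt)
Step 5: cell (2,4)='.' (+3 fires, +4 burnt)
Step 6: cell (2,4)='.' (+2 fires, +3 burnt)
Step 7: cell (2,4)='.' (+0 fires, +2 burnt)
  fire out at step 7

3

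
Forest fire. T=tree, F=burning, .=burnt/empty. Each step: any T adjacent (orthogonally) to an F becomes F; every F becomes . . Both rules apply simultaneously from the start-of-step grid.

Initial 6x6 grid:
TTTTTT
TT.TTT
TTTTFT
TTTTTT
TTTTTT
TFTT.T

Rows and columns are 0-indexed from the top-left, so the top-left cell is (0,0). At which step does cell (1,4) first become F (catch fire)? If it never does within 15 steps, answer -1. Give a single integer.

Step 1: cell (1,4)='F' (+7 fires, +2 burnt)
  -> target ignites at step 1
Step 2: cell (1,4)='.' (+11 fires, +7 burnt)
Step 3: cell (1,4)='.' (+7 fires, +11 burnt)
Step 4: cell (1,4)='.' (+4 fires, +7 burnt)
Step 5: cell (1,4)='.' (+2 fires, +4 burnt)
Step 6: cell (1,4)='.' (+1 fires, +2 burnt)
Step 7: cell (1,4)='.' (+0 fires, +1 burnt)
  fire out at step 7

1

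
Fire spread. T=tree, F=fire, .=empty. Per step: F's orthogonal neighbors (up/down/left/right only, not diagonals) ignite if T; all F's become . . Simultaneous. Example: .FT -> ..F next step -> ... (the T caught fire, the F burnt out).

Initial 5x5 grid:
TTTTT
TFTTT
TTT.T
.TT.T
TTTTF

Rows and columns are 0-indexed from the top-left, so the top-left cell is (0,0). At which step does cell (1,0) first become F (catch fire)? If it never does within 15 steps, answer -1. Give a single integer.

Step 1: cell (1,0)='F' (+6 fires, +2 burnt)
  -> target ignites at step 1
Step 2: cell (1,0)='.' (+8 fires, +6 burnt)
Step 3: cell (1,0)='.' (+4 fires, +8 burnt)
Step 4: cell (1,0)='.' (+2 fires, +4 burnt)
Step 5: cell (1,0)='.' (+0 fires, +2 burnt)
  fire out at step 5

1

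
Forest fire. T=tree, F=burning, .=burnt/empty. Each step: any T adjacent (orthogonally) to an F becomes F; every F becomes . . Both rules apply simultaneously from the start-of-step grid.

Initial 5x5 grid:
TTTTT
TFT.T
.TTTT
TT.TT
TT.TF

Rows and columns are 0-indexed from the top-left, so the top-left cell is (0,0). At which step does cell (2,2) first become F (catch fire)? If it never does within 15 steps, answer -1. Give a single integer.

Step 1: cell (2,2)='T' (+6 fires, +2 burnt)
Step 2: cell (2,2)='F' (+6 fires, +6 burnt)
  -> target ignites at step 2
Step 3: cell (2,2)='.' (+5 fires, +6 burnt)
Step 4: cell (2,2)='.' (+2 fires, +5 burnt)
Step 5: cell (2,2)='.' (+0 fires, +2 burnt)
  fire out at step 5

2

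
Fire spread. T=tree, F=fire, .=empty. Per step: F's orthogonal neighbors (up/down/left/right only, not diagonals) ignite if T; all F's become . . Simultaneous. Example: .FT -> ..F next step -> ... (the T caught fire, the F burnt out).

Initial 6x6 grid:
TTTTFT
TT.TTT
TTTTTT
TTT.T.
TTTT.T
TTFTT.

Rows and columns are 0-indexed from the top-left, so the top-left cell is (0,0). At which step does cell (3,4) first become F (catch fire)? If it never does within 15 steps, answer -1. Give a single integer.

Step 1: cell (3,4)='T' (+6 fires, +2 burnt)
Step 2: cell (3,4)='T' (+9 fires, +6 burnt)
Step 3: cell (3,4)='F' (+7 fires, +9 burnt)
  -> target ignites at step 3
Step 4: cell (3,4)='.' (+4 fires, +7 burnt)
Step 5: cell (3,4)='.' (+2 fires, +4 burnt)
Step 6: cell (3,4)='.' (+0 fires, +2 burnt)
  fire out at step 6

3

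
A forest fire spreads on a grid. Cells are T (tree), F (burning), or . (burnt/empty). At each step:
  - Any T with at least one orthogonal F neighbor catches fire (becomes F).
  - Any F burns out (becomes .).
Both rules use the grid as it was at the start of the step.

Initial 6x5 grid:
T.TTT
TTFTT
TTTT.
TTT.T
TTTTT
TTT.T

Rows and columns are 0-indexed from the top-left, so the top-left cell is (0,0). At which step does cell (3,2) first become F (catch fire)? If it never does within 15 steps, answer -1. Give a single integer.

Step 1: cell (3,2)='T' (+4 fires, +1 burnt)
Step 2: cell (3,2)='F' (+6 fires, +4 burnt)
  -> target ignites at step 2
Step 3: cell (3,2)='.' (+5 fires, +6 burnt)
Step 4: cell (3,2)='.' (+4 fires, +5 burnt)
Step 5: cell (3,2)='.' (+3 fires, +4 burnt)
Step 6: cell (3,2)='.' (+3 fires, +3 burnt)
Step 7: cell (3,2)='.' (+0 fires, +3 burnt)
  fire out at step 7

2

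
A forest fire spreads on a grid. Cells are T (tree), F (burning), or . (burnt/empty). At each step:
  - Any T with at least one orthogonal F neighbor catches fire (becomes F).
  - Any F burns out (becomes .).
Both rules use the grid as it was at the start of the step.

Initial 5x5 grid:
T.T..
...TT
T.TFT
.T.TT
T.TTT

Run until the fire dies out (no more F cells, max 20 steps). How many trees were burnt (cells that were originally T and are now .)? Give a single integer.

Answer: 9

Derivation:
Step 1: +4 fires, +1 burnt (F count now 4)
Step 2: +3 fires, +4 burnt (F count now 3)
Step 3: +2 fires, +3 burnt (F count now 2)
Step 4: +0 fires, +2 burnt (F count now 0)
Fire out after step 4
Initially T: 14, now '.': 20
Total burnt (originally-T cells now '.'): 9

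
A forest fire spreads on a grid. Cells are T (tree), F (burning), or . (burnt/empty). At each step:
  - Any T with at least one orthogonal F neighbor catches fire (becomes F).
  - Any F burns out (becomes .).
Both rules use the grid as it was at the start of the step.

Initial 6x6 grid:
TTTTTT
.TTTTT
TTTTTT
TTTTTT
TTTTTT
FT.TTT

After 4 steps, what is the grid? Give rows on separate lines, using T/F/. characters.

Step 1: 2 trees catch fire, 1 burn out
  TTTTTT
  .TTTTT
  TTTTTT
  TTTTTT
  FTTTTT
  .F.TTT
Step 2: 2 trees catch fire, 2 burn out
  TTTTTT
  .TTTTT
  TTTTTT
  FTTTTT
  .FTTTT
  ...TTT
Step 3: 3 trees catch fire, 2 burn out
  TTTTTT
  .TTTTT
  FTTTTT
  .FTTTT
  ..FTTT
  ...TTT
Step 4: 3 trees catch fire, 3 burn out
  TTTTTT
  .TTTTT
  .FTTTT
  ..FTTT
  ...FTT
  ...TTT

TTTTTT
.TTTTT
.FTTTT
..FTTT
...FTT
...TTT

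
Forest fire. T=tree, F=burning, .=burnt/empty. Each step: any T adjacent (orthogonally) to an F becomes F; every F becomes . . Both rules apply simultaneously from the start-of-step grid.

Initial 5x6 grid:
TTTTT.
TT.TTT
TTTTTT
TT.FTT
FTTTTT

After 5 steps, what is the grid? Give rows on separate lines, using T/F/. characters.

Step 1: 5 trees catch fire, 2 burn out
  TTTTT.
  TT.TTT
  TTTFTT
  FT..FT
  .FTFTT
Step 2: 8 trees catch fire, 5 burn out
  TTTTT.
  TT.FTT
  FTF.FT
  .F...F
  ..F.FT
Step 3: 6 trees catch fire, 8 burn out
  TTTFT.
  FT..FT
  .F...F
  ......
  .....F
Step 4: 5 trees catch fire, 6 burn out
  FTF.F.
  .F...F
  ......
  ......
  ......
Step 5: 1 trees catch fire, 5 burn out
  .F....
  ......
  ......
  ......
  ......

.F....
......
......
......
......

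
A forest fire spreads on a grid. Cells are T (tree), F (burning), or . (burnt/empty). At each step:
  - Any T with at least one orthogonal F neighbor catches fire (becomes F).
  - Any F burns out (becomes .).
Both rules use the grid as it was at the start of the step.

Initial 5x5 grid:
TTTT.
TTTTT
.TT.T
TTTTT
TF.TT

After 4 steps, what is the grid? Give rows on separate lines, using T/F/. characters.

Step 1: 2 trees catch fire, 1 burn out
  TTTT.
  TTTTT
  .TT.T
  TFTTT
  F..TT
Step 2: 3 trees catch fire, 2 burn out
  TTTT.
  TTTTT
  .FT.T
  F.FTT
  ...TT
Step 3: 3 trees catch fire, 3 burn out
  TTTT.
  TFTTT
  ..F.T
  ...FT
  ...TT
Step 4: 5 trees catch fire, 3 burn out
  TFTT.
  F.FTT
  ....T
  ....F
  ...FT

TFTT.
F.FTT
....T
....F
...FT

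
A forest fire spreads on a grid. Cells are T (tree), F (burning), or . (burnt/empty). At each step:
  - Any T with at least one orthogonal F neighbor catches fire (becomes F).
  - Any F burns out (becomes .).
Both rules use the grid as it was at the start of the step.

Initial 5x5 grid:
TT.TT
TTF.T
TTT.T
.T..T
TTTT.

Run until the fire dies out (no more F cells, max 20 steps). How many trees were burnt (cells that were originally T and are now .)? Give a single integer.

Step 1: +2 fires, +1 burnt (F count now 2)
Step 2: +3 fires, +2 burnt (F count now 3)
Step 3: +3 fires, +3 burnt (F count now 3)
Step 4: +1 fires, +3 burnt (F count now 1)
Step 5: +2 fires, +1 burnt (F count now 2)
Step 6: +1 fires, +2 burnt (F count now 1)
Step 7: +0 fires, +1 burnt (F count now 0)
Fire out after step 7
Initially T: 17, now '.': 20
Total burnt (originally-T cells now '.'): 12

Answer: 12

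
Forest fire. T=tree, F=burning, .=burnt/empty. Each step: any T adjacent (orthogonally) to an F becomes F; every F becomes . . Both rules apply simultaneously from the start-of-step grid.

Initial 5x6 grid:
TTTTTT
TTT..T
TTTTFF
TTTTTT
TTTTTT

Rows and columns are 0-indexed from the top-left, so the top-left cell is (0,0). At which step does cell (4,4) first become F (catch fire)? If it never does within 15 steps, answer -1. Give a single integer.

Step 1: cell (4,4)='T' (+4 fires, +2 burnt)
Step 2: cell (4,4)='F' (+5 fires, +4 burnt)
  -> target ignites at step 2
Step 3: cell (4,4)='.' (+5 fires, +5 burnt)
Step 4: cell (4,4)='.' (+6 fires, +5 burnt)
Step 5: cell (4,4)='.' (+4 fires, +6 burnt)
Step 6: cell (4,4)='.' (+2 fires, +4 burnt)
Step 7: cell (4,4)='.' (+0 fires, +2 burnt)
  fire out at step 7

2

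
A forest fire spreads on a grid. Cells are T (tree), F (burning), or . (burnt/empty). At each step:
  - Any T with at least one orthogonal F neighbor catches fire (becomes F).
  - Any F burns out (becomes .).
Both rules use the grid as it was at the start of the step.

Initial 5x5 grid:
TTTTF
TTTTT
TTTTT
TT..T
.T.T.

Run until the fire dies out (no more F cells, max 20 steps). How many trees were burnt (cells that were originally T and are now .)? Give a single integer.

Step 1: +2 fires, +1 burnt (F count now 2)
Step 2: +3 fires, +2 burnt (F count now 3)
Step 3: +4 fires, +3 burnt (F count now 4)
Step 4: +3 fires, +4 burnt (F count now 3)
Step 5: +2 fires, +3 burnt (F count now 2)
Step 6: +2 fires, +2 burnt (F count now 2)
Step 7: +2 fires, +2 burnt (F count now 2)
Step 8: +0 fires, +2 burnt (F count now 0)
Fire out after step 8
Initially T: 19, now '.': 24
Total burnt (originally-T cells now '.'): 18

Answer: 18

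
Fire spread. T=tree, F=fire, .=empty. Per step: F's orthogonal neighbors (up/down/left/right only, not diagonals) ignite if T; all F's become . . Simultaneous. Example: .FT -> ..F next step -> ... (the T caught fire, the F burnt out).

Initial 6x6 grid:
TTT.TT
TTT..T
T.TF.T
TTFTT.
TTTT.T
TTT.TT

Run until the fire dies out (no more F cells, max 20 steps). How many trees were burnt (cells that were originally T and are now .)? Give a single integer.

Answer: 19

Derivation:
Step 1: +4 fires, +2 burnt (F count now 4)
Step 2: +6 fires, +4 burnt (F count now 6)
Step 3: +5 fires, +6 burnt (F count now 5)
Step 4: +3 fires, +5 burnt (F count now 3)
Step 5: +1 fires, +3 burnt (F count now 1)
Step 6: +0 fires, +1 burnt (F count now 0)
Fire out after step 6
Initially T: 26, now '.': 29
Total burnt (originally-T cells now '.'): 19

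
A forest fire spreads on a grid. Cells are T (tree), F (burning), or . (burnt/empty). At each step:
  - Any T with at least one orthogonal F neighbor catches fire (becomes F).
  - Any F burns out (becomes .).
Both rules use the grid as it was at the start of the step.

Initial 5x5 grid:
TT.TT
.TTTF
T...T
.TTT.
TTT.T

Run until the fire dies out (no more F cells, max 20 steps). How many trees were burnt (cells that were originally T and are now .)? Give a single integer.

Answer: 8

Derivation:
Step 1: +3 fires, +1 burnt (F count now 3)
Step 2: +2 fires, +3 burnt (F count now 2)
Step 3: +1 fires, +2 burnt (F count now 1)
Step 4: +1 fires, +1 burnt (F count now 1)
Step 5: +1 fires, +1 burnt (F count now 1)
Step 6: +0 fires, +1 burnt (F count now 0)
Fire out after step 6
Initially T: 16, now '.': 17
Total burnt (originally-T cells now '.'): 8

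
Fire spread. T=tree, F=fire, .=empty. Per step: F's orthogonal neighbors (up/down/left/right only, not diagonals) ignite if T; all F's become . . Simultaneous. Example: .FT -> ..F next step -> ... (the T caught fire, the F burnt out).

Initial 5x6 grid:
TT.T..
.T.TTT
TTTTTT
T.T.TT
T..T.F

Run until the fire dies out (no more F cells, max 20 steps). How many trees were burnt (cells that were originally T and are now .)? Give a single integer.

Step 1: +1 fires, +1 burnt (F count now 1)
Step 2: +2 fires, +1 burnt (F count now 2)
Step 3: +2 fires, +2 burnt (F count now 2)
Step 4: +2 fires, +2 burnt (F count now 2)
Step 5: +2 fires, +2 burnt (F count now 2)
Step 6: +3 fires, +2 burnt (F count now 3)
Step 7: +2 fires, +3 burnt (F count now 2)
Step 8: +2 fires, +2 burnt (F count now 2)
Step 9: +2 fires, +2 burnt (F count now 2)
Step 10: +0 fires, +2 burnt (F count now 0)
Fire out after step 10
Initially T: 19, now '.': 29
Total burnt (originally-T cells now '.'): 18

Answer: 18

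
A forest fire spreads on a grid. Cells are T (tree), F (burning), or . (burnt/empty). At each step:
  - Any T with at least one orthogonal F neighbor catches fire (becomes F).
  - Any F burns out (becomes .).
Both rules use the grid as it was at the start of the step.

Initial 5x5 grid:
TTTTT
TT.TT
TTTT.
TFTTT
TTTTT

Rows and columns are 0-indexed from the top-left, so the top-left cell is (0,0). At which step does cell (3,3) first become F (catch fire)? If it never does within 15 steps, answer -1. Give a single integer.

Step 1: cell (3,3)='T' (+4 fires, +1 burnt)
Step 2: cell (3,3)='F' (+6 fires, +4 burnt)
  -> target ignites at step 2
Step 3: cell (3,3)='.' (+5 fires, +6 burnt)
Step 4: cell (3,3)='.' (+4 fires, +5 burnt)
Step 5: cell (3,3)='.' (+2 fires, +4 burnt)
Step 6: cell (3,3)='.' (+1 fires, +2 burnt)
Step 7: cell (3,3)='.' (+0 fires, +1 burnt)
  fire out at step 7

2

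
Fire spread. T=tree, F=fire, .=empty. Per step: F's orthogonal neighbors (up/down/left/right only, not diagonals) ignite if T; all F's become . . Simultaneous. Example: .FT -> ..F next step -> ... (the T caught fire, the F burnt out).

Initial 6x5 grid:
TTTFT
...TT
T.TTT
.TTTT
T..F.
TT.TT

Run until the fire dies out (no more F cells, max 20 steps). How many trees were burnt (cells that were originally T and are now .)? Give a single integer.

Step 1: +5 fires, +2 burnt (F count now 5)
Step 2: +6 fires, +5 burnt (F count now 6)
Step 3: +4 fires, +6 burnt (F count now 4)
Step 4: +0 fires, +4 burnt (F count now 0)
Fire out after step 4
Initially T: 19, now '.': 26
Total burnt (originally-T cells now '.'): 15

Answer: 15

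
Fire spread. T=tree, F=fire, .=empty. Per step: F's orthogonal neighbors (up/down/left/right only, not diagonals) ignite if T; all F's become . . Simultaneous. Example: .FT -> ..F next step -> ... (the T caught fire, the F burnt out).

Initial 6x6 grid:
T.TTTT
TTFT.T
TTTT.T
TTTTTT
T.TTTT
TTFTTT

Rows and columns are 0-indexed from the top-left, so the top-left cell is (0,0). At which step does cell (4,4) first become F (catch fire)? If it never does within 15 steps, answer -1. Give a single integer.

Step 1: cell (4,4)='T' (+7 fires, +2 burnt)
Step 2: cell (4,4)='T' (+8 fires, +7 burnt)
Step 3: cell (4,4)='F' (+8 fires, +8 burnt)
  -> target ignites at step 3
Step 4: cell (4,4)='.' (+4 fires, +8 burnt)
Step 5: cell (4,4)='.' (+2 fires, +4 burnt)
Step 6: cell (4,4)='.' (+1 fires, +2 burnt)
Step 7: cell (4,4)='.' (+0 fires, +1 burnt)
  fire out at step 7

3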